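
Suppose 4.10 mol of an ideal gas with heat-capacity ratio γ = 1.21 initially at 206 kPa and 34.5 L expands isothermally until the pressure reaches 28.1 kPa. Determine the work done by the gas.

14200 J

T₁ = P₁V₁/(nR) = 206×34.5/(4.10×8.314) = 208 K.
Isothermal: T stays 208 K; PV = const ⇒ V₂ = 253 L, P₂ = 28.1 kPa.
W = nRT ln(V₂/V₁) = 4.10×8.314×208×ln(7.33) = 14200 J.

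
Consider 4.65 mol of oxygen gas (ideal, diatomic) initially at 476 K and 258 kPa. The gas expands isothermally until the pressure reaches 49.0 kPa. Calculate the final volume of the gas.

376 L

V₁ = nRT₁/P₁ = 4.65×8.314×476/258 = 71.3 L.
Isothermal: T stays 476 K; PV = const ⇒ V₂ = 376 L, P₂ = 49.0 kPa.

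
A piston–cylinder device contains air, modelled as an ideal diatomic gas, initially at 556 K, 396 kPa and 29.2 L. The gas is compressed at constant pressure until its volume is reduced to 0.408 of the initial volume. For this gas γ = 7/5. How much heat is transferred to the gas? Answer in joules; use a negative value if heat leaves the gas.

-24000 J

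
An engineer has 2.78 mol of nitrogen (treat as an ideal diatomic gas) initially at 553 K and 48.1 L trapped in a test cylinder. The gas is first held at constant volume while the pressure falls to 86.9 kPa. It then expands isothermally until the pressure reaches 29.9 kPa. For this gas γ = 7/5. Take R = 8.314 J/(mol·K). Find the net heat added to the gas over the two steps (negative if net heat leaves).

-17000 J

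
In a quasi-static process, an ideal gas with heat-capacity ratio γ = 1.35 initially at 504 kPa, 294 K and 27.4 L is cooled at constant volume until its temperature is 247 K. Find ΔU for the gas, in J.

-6310 J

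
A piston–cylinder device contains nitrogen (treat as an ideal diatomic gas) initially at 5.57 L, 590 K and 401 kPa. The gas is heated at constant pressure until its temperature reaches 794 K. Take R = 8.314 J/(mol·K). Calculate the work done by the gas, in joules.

772 J

n = P₁V₁/(RT₁) = 401×5.57/(8.314×590) = 0.455 mol.
Isobaric: P stays 401 kPa; V/T = const ⇒ T₂ = 794 K, V₂ = 7.50 L.
W = PΔV = 401×(7.50−5.57) kPa·L = 772 J.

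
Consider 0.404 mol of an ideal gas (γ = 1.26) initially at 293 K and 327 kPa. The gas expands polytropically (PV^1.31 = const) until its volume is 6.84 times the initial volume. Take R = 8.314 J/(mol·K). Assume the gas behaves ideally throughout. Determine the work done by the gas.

V₁ = nRT₁/P₁ = 0.404×8.314×293/327 = 3.01 L.
Polytropic n=1.31: T₂ = T₁(V₁/V₂)^(n−1) = 293×(0.146)^0.31 = 161 K; P₂ = P₁(V₁/V₂)^n = 26.3 kPa.
W = (P₁V₁−P₂V₂)/(n−1) = (327×3.01−26.3×20.6)/0.31 = 1430 J.

1430 J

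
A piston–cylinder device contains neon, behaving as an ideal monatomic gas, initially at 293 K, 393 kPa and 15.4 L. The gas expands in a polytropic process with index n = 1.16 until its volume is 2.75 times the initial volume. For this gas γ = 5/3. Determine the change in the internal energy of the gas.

-1360 J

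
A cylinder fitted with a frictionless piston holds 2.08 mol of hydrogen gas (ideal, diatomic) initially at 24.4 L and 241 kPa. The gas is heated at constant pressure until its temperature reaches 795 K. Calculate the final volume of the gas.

57.0 L

T₁ = P₁V₁/(nR) = 241×24.4/(2.08×8.314) = 340 K.
Isobaric: P stays 241 kPa; V/T = const ⇒ T₂ = 795 K, V₂ = 57.0 L.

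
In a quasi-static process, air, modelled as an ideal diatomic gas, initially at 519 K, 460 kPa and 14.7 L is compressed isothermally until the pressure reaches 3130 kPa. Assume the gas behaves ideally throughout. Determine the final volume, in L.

Isothermal: T stays 519 K; PV = const ⇒ V₂ = 2.16 L, P₂ = 3130 kPa.

2.16 L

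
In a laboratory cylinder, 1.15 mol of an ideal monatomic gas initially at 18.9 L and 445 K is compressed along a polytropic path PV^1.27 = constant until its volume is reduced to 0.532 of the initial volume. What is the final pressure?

502 kPa

P₁ = nRT₁/V₁ = 1.15×8.314×445/18.9 = 225 kPa.
Polytropic n=1.27: T₂ = T₁(V₁/V₂)^(n−1) = 445×(1.88)^0.27 = 528 K; P₂ = P₁(V₁/V₂)^n = 502 kPa.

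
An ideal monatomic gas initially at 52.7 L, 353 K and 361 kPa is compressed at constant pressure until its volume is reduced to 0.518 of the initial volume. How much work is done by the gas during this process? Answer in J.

-9170 J

n = P₁V₁/(RT₁) = 361×52.7/(8.314×353) = 6.48 mol.
Isobaric: P stays 361 kPa; V/T = const ⇒ T₂ = 183 K, V₂ = 27.3 L.
W = PΔV = 361×(27.3−52.7) kPa·L = -9170 J.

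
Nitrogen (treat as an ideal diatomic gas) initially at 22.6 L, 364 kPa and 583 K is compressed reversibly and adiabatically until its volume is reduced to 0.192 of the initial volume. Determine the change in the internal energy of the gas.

19200 J

n = P₁V₁/(RT₁) = 364×22.6/(8.314×583) = 1.70 mol.
Adiabatic: TV^(γ−1) = const ⇒ T₂ = 583×(5.21)^0.400 = 1130 K; PV^γ = const ⇒ P₂ = 3670 kPa.
For an ideal gas ΔU = nCvΔT with Cv = (5/2)R = 20.8 J/(mol·K).
ΔU = 1.70×20.8×(1130−583) = 19200 J.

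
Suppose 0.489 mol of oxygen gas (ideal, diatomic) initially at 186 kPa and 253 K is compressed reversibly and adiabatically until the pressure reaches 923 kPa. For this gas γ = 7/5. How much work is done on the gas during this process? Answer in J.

1490 J

V₁ = nRT₁/P₁ = 0.489×8.314×253/186 = 5.53 L.
Adiabatic: T₂/T₁ = (P₂/P₁)^((γ−1)/γ) ⇒ T₂ = 253×(4.96)^0.286 = 400 K; V₂ = 1.76 L.
ΔU = nCvΔT = 0.489×20.8×(400−253) = 1490 J.
Q = 0 for an adiabatic process, so W = −ΔU = -1490 J.
Work done on the gas = −W_by = 1490 J.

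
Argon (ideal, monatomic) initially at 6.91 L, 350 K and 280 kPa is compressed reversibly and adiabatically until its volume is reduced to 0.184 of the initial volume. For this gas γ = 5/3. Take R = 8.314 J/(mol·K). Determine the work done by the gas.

n = P₁V₁/(RT₁) = 280×6.91/(8.314×350) = 0.665 mol.
Adiabatic: TV^(γ−1) = const ⇒ T₂ = 350×(5.43)^0.667 = 1080 K; PV^γ = const ⇒ P₂ = 4700 kPa.
ΔU = nCvΔT = 0.665×12.5×(1080−350) = 6070 J.
Q = 0 for an adiabatic process, so W = −ΔU = -6070 J.

-6070 J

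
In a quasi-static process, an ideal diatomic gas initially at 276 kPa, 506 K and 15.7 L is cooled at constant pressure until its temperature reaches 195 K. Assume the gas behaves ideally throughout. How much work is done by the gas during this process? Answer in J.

n = P₁V₁/(RT₁) = 276×15.7/(8.314×506) = 1.03 mol.
Isobaric: P stays 276 kPa; V/T = const ⇒ T₂ = 195 K, V₂ = 6.05 L.
W = PΔV = 276×(6.05−15.7) kPa·L = -2660 J.

-2660 J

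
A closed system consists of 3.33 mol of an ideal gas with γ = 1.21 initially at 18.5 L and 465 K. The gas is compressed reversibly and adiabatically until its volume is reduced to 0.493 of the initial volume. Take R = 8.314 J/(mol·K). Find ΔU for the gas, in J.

P₁ = nRT₁/V₁ = 3.33×8.314×465/18.5 = 696 kPa.
Adiabatic: TV^(γ−1) = const ⇒ T₂ = 465×(2.03)^0.210 = 539 K; PV^γ = const ⇒ P₂ = 1640 kPa.
For an ideal gas ΔU = nCvΔT with Cv = R/(γ−1) = 39.6 J/(mol·K).
ΔU = 3.33×39.6×(539−465) = 9820 J.

9820 J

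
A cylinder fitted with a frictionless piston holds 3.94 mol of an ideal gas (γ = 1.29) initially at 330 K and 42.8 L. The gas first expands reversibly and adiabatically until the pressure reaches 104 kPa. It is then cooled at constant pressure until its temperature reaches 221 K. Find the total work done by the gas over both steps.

5120 J

P₁ = nRT₁/V₁ = 3.94×8.314×330/42.8 = 253 kPa.
Step 1 — Adiabatic: T₂/T₁ = (P₂/P₁)^((γ−1)/γ) ⇒ T₂ = 330×(0.412)^0.225 = 270 K; V₂ = 85.1 L.
ΔU = nCvΔT = 3.94×28.7×(270−330) = -6740 J.
Q = 0 for an adiabatic process, so W = −ΔU = 6740 J.
State after step 1: P = 104 kPa, V = 85.1 L, T = 270 K.
Step 2 — Isobaric: P stays 104 kPa; V/T = const ⇒ T₂ = 221 K, V₂ = 69.6 L.
W = PΔV = 104×(69.6−85.1) kPa·L = -1620 J.
ΔU = nCvΔT = 3.94×28.7×(221−270) = -5570 J.
Q = ΔU + W = nCpΔT = -7190 J.
Net over both steps: W = 5120 J, Q = -7190 J, ΔU = -12300 J.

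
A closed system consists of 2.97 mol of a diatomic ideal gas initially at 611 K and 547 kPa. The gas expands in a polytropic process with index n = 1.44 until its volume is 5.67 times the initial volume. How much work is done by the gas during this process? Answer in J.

18300 J

V₁ = nRT₁/P₁ = 2.97×8.314×611/547 = 27.6 L.
Polytropic n=1.44: T₂ = T₁(V₁/V₂)^(n−1) = 611×(0.176)^0.44 = 285 K; P₂ = P₁(V₁/V₂)^n = 45.0 kPa.
W = (P₁V₁−P₂V₂)/(n−1) = (547×27.6−45.0×156)/0.44 = 18300 J.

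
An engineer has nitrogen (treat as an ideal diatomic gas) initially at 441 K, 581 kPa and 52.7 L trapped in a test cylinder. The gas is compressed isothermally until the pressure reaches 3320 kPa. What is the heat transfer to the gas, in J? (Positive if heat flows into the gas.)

n = P₁V₁/(RT₁) = 581×52.7/(8.314×441) = 8.35 mol.
Isothermal: T stays 441 K; PV = const ⇒ V₂ = 9.22 L, P₂ = 3320 kPa.
ΔU = 0 (ideal gas, T constant).
W = nRT ln(V₂/V₁) = 8.35×8.314×441×ln(0.175) = -53400 J.
Q = ΔU + W = -53400 J.

-53400 J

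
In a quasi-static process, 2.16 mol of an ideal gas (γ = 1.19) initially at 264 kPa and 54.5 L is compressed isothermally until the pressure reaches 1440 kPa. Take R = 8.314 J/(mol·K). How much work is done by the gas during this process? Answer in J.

-24400 J

T₁ = P₁V₁/(nR) = 264×54.5/(2.16×8.314) = 801 K.
Isothermal: T stays 801 K; PV = const ⇒ V₂ = 9.99 L, P₂ = 1440 kPa.
W = nRT ln(V₂/V₁) = 2.16×8.314×801×ln(0.183) = -24400 J.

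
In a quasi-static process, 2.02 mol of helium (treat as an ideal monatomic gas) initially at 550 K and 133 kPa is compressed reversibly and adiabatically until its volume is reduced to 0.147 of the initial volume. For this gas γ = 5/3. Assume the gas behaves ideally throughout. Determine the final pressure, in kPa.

3250 kPa

V₁ = nRT₁/P₁ = 2.02×8.314×550/133 = 69.5 L.
Adiabatic: TV^(γ−1) = const ⇒ T₂ = 550×(6.80)^0.667 = 1970 K; PV^γ = const ⇒ P₂ = 3250 kPa.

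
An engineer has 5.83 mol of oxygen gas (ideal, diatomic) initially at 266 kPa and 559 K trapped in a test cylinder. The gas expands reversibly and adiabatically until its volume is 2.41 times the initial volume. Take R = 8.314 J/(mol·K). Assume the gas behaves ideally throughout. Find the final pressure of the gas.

V₁ = nRT₁/P₁ = 5.83×8.314×559/266 = 102 L.
Adiabatic: TV^(γ−1) = const ⇒ T₂ = 559×(0.415)^0.400 = 393 K; PV^γ = const ⇒ P₂ = 77.6 kPa.

77.6 kPa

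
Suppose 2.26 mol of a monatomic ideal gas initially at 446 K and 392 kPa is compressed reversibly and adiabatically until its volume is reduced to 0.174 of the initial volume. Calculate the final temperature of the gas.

1430 K

V₁ = nRT₁/P₁ = 2.26×8.314×446/392 = 21.4 L.
Adiabatic: TV^(γ−1) = const ⇒ T₂ = 446×(5.75)^0.667 = 1430 K; PV^γ = const ⇒ P₂ = 7230 kPa.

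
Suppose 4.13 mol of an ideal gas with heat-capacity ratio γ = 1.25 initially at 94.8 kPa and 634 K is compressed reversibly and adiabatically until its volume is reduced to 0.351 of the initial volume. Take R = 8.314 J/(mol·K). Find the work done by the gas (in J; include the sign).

-26100 J

V₁ = nRT₁/P₁ = 4.13×8.314×634/94.8 = 230 L.
Adiabatic: TV^(γ−1) = const ⇒ T₂ = 634×(2.85)^0.250 = 824 K; PV^γ = const ⇒ P₂ = 351 kPa.
ΔU = nCvΔT = 4.13×33.3×(824−634) = 26100 J.
Q = 0 for an adiabatic process, so W = −ΔU = -26100 J.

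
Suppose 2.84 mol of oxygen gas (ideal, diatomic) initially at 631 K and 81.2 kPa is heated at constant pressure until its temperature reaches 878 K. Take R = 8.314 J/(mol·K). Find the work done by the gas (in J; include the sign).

V₁ = nRT₁/P₁ = 2.84×8.314×631/81.2 = 183 L.
Isobaric: P stays 81.2 kPa; V/T = const ⇒ T₂ = 878 K, V₂ = 255 L.
W = PΔV = 81.2×(255−183) kPa·L = 5830 J.

5830 J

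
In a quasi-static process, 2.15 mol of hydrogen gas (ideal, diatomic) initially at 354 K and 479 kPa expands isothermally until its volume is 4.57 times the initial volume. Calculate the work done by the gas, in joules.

9620 J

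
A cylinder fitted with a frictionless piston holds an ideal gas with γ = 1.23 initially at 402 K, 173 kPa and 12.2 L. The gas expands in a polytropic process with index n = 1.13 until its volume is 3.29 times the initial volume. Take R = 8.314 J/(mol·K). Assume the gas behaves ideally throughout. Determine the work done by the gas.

n = P₁V₁/(RT₁) = 173×12.2/(8.314×402) = 0.631 mol.
Polytropic n=1.13: T₂ = T₁(V₁/V₂)^(n−1) = 402×(0.304)^0.13 = 344 K; P₂ = P₁(V₁/V₂)^n = 45.0 kPa.
W = (P₁V₁−P₂V₂)/(n−1) = (173×12.2−45.0×40.1)/0.13 = 2330 J.

2330 J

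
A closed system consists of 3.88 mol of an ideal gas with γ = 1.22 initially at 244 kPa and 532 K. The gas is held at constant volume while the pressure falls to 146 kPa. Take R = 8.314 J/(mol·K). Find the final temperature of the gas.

318 K

V₁ = nRT₁/P₁ = 3.88×8.314×532/244 = 70.3 L.
Isochoric: V stays 70.3 L; P/T = const ⇒ T₂ = 318 K, P₂ = 146 kPa.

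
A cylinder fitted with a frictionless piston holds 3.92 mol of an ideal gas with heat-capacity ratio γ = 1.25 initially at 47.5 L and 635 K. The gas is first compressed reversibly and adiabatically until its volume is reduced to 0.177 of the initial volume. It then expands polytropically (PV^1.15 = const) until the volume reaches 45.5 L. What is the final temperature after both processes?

760 K

P₁ = nRT₁/V₁ = 3.92×8.314×635/47.5 = 436 kPa.
Step 1 — Adiabatic: TV^(γ−1) = const ⇒ T₂ = 635×(5.65)^0.250 = 979 K; PV^γ = const ⇒ P₂ = 3790 kPa.
ΔU = nCvΔT = 3.92×33.3×(979−635) = 44800 J.
Q = 0 for an adiabatic process, so W = −ΔU = -44800 J.
State after step 1: P = 3790 kPa, V = 8.41 L, T = 979 K.
Step 2 — Polytropic n=1.15: T₂ = T₁(V₁/V₂)^(n−1) = 979×(0.185)^0.15 = 760 K; P₂ = P₁(V₁/V₂)^n = 544 kPa.
W = (P₁V₁−P₂V₂)/(n−1) = (3790×8.41−544×45.5)/0.15 = 47600 J.
ΔU = nCvΔT = 3.92×33.3×(760−979) = -28600 J.
Q = ΔU + W = 19000 J.
Net over both steps: W = 2750 J, Q = 19000 J, ΔU = 16300 J.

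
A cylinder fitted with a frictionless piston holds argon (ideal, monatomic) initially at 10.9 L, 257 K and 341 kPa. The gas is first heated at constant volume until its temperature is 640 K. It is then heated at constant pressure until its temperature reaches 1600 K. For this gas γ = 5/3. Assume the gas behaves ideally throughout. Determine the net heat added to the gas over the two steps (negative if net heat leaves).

43000 J

n = P₁V₁/(RT₁) = 341×10.9/(8.314×257) = 1.74 mol.
Step 1 — Isochoric: V stays 10.9 L; P/T = const ⇒ T₂ = 640 K, P₂ = 849 kPa.
W = 0 (no volume change).
ΔU = nCvΔT = 1.74×12.5×(640−257) = 8310 J.
Q = ΔU = 8310 J.
State after step 1: P = 849 kPa, V = 10.9 L, T = 640 K.
Step 2 — Isobaric: P stays 849 kPa; V/T = const ⇒ T₂ = 1600 K, V₂ = 27.2 L.
W = PΔV = 849×(27.2−10.9) kPa·L = 13900 J.
ΔU = nCvΔT = 1.74×12.5×(1600−640) = 20800 J.
Q = ΔU + W = nCpΔT = 34700 J.
Net over both steps: W = 13900 J, Q = 43000 J, ΔU = 29100 J.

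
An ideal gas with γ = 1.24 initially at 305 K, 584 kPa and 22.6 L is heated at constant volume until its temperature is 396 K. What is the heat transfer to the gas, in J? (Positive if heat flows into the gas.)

16400 J

n = P₁V₁/(RT₁) = 584×22.6/(8.314×305) = 5.20 mol.
Isochoric: V stays 22.6 L; P/T = const ⇒ T₂ = 396 K, P₂ = 758 kPa.
W = 0 (no volume change).
ΔU = nCvΔT = 5.20×34.6×(396−305) = 16400 J.
Q = ΔU = 16400 J.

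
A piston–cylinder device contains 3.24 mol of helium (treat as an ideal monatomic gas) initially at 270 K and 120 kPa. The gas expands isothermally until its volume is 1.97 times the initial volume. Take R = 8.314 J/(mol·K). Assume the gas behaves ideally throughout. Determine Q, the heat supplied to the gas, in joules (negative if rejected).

V₁ = nRT₁/P₁ = 3.24×8.314×270/120 = 60.6 L.
Isothermal: T stays 270 K; PV = const ⇒ V₂ = 119 L, P₂ = 60.9 kPa.
ΔU = 0 (ideal gas, T constant).
W = nRT ln(V₂/V₁) = 3.24×8.314×270×ln(1.97) = 4930 J.
Q = ΔU + W = 4930 J.

4930 J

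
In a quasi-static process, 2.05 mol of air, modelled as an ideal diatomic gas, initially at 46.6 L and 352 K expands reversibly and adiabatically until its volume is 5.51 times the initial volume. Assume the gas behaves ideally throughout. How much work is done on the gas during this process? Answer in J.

-7420 J

P₁ = nRT₁/V₁ = 2.05×8.314×352/46.6 = 129 kPa.
Adiabatic: TV^(γ−1) = const ⇒ T₂ = 352×(0.181)^0.400 = 178 K; PV^γ = const ⇒ P₂ = 11.8 kPa.
ΔU = nCvΔT = 2.05×20.8×(178−352) = -7420 J.
Q = 0 for an adiabatic process, so W = −ΔU = 7420 J.
Work done on the gas = −W_by = -7420 J.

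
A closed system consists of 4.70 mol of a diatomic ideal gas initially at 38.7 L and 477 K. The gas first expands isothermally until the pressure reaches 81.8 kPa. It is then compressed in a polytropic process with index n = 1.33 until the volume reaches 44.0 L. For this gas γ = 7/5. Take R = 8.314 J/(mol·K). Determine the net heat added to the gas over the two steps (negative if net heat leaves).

P₁ = nRT₁/V₁ = 4.70×8.314×477/38.7 = 482 kPa.
Step 1 — Isothermal: T stays 477 K; PV = const ⇒ V₂ = 228 L, P₂ = 81.8 kPa.
ΔU = 0 (ideal gas, T constant).
W = nRT ln(V₂/V₁) = 4.70×8.314×477×ln(5.89) = 33000 J.
Q = ΔU + W = 33000 J.
State after step 1: P = 81.8 kPa, V = 228 L, T = 477 K.
Step 2 — Polytropic n=1.33: T₂ = T₁(V₁/V₂)^(n−1) = 477×(5.18)^0.33 = 821 K; P₂ = P₁(V₁/V₂)^n = 729 kPa.
W = (P₁V₁−P₂V₂)/(n−1) = (81.8×228−729×44.0)/0.33 = -40700 J.
ΔU = nCvΔT = 4.70×20.8×(821−477) = 33600 J.
Q = ΔU + W = -7120 J.
Net over both steps: W = -7660 J, Q = 25900 J, ΔU = 33600 J.

25900 J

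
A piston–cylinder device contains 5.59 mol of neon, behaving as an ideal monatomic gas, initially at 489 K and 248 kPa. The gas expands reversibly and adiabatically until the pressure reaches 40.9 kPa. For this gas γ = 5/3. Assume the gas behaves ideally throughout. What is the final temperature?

V₁ = nRT₁/P₁ = 5.59×8.314×489/248 = 91.6 L.
Adiabatic: T₂/T₁ = (P₂/P₁)^((γ−1)/γ) ⇒ T₂ = 489×(0.165)^0.400 = 238 K; V₂ = 270 L.

238 K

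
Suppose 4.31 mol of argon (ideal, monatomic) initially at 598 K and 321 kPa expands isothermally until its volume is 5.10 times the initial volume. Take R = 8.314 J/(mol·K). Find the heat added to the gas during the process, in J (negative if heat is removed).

34900 J

V₁ = nRT₁/P₁ = 4.31×8.314×598/321 = 66.8 L.
Isothermal: T stays 598 K; PV = const ⇒ V₂ = 340 L, P₂ = 62.9 kPa.
ΔU = 0 (ideal gas, T constant).
W = nRT ln(V₂/V₁) = 4.31×8.314×598×ln(5.10) = 34900 J.
Q = ΔU + W = 34900 J.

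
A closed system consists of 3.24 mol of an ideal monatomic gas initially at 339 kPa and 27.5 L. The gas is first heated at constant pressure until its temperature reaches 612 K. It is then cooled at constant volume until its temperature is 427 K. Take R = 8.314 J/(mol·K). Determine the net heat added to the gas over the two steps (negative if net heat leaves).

10400 J

T₁ = P₁V₁/(nR) = 339×27.5/(3.24×8.314) = 346 K.
Step 1 — Isobaric: P stays 339 kPa; V/T = const ⇒ T₂ = 612 K, V₂ = 48.6 L.
W = PΔV = 339×(48.6−27.5) kPa·L = 7160 J.
ΔU = nCvΔT = 3.24×12.5×(612−346) = 10700 J.
Q = ΔU + W = nCpΔT = 17900 J.
State after step 1: P = 339 kPa, V = 48.6 L, T = 612 K.
Step 2 — Isochoric: V stays 48.6 L; P/T = const ⇒ T₂ = 427 K, P₂ = 237 kPa.
W = 0 (no volume change).
ΔU = nCvΔT = 3.24×12.5×(427−612) = -7480 J.
Q = ΔU = -7480 J.
Net over both steps: W = 7160 J, Q = 10400 J, ΔU = 3270 J.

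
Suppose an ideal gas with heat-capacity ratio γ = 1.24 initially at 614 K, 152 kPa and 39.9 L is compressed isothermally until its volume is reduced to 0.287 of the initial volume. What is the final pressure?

530 kPa

Isothermal: T stays 614 K; PV = const ⇒ V₂ = 11.5 L, P₂ = 530 kPa.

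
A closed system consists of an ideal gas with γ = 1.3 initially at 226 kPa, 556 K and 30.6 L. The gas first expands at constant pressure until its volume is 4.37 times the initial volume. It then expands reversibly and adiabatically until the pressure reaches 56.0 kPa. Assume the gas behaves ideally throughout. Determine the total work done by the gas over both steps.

51000 J

n = P₁V₁/(RT₁) = 226×30.6/(8.314×556) = 1.50 mol.
Step 1 — Isobaric: P stays 226 kPa; V/T = const ⇒ T₂ = 2430 K, V₂ = 134 L.
W = PΔV = 226×(134−30.6) kPa·L = 23300 J.
ΔU = nCvΔT = 1.50×27.7×(2430−556) = 77700 J.
Q = ΔU + W = nCpΔT = 101000 J.
State after step 1: P = 226 kPa, V = 134 L, T = 2430 K.
Step 2 — Adiabatic: T₂/T₁ = (P₂/P₁)^((γ−1)/γ) ⇒ T₂ = 2430×(0.248)^0.231 = 1760 K; V₂ = 391 L.
ΔU = nCvΔT = 1.50×27.7×(1760−2430) = -27700 J.
Q = 0 for an adiabatic process, so W = −ΔU = 27700 J.
Net over both steps: W = 51000 J, Q = 101000 J, ΔU = 50000 J.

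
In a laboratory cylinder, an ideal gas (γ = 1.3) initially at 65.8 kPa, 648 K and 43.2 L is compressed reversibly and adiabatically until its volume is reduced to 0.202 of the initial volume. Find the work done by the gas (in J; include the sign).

n = P₁V₁/(RT₁) = 65.8×43.2/(8.314×648) = 0.528 mol.
Adiabatic: TV^(γ−1) = const ⇒ T₂ = 648×(4.95)^0.300 = 1050 K; PV^γ = const ⇒ P₂ = 526 kPa.
ΔU = nCvΔT = 0.528×27.7×(1050−648) = 5840 J.
Q = 0 for an adiabatic process, so W = −ΔU = -5840 J.

-5840 J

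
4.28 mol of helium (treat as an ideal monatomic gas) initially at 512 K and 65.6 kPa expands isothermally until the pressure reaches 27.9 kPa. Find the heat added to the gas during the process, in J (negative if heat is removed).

15600 J

V₁ = nRT₁/P₁ = 4.28×8.314×512/65.6 = 278 L.
Isothermal: T stays 512 K; PV = const ⇒ V₂ = 653 L, P₂ = 27.9 kPa.
ΔU = 0 (ideal gas, T constant).
W = nRT ln(V₂/V₁) = 4.28×8.314×512×ln(2.35) = 15600 J.
Q = ΔU + W = 15600 J.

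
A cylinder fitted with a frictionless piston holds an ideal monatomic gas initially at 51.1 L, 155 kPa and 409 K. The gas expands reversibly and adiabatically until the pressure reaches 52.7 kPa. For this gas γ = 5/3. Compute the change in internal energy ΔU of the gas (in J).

n = P₁V₁/(RT₁) = 155×51.1/(8.314×409) = 2.33 mol.
Adiabatic: T₂/T₁ = (P₂/P₁)^((γ−1)/γ) ⇒ T₂ = 409×(0.340)^0.400 = 266 K; V₂ = 97.6 L.
For an ideal gas ΔU = nCvΔT with Cv = (3/2)R = 12.5 J/(mol·K).
ΔU = 2.33×12.5×(266−409) = -4160 J.

-4160 J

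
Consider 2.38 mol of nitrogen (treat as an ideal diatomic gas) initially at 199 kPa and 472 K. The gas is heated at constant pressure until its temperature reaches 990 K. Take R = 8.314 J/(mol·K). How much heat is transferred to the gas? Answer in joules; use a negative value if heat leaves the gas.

35900 J

V₁ = nRT₁/P₁ = 2.38×8.314×472/199 = 46.9 L.
Isobaric: P stays 199 kPa; V/T = const ⇒ T₂ = 990 K, V₂ = 98.4 L.
W = PΔV = 199×(98.4−46.9) kPa·L = 10200 J.
ΔU = nCvΔT = 2.38×20.8×(990−472) = 25600 J.
Q = ΔU + W = nCpΔT = 35900 J.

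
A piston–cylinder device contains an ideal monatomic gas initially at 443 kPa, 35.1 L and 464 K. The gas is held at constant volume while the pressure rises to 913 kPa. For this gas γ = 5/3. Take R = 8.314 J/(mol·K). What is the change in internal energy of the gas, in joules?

n = P₁V₁/(RT₁) = 443×35.1/(8.314×464) = 4.03 mol.
Isochoric: V stays 35.1 L; P/T = const ⇒ T₂ = 956 K, P₂ = 913 kPa.
For an ideal gas ΔU = nCvΔT with Cv = (3/2)R = 12.5 J/(mol·K).
ΔU = 4.03×12.5×(956−464) = 24700 J.

24700 J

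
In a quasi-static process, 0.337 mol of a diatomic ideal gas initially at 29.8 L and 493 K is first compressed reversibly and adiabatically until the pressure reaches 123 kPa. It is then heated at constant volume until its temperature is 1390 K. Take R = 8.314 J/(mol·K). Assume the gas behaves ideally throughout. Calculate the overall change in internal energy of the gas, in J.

6280 J

P₁ = nRT₁/V₁ = 0.337×8.314×493/29.8 = 46.4 kPa.
Step 1 — Adiabatic: T₂/T₁ = (P₂/P₁)^((γ−1)/γ) ⇒ T₂ = 493×(2.65)^0.286 = 652 K; V₂ = 14.8 L.
ΔU = nCvΔT = 0.337×20.8×(652−493) = 1110 J.
Q = 0 for an adiabatic process, so W = −ΔU = -1110 J.
State after step 1: P = 123 kPa, V = 14.8 L, T = 652 K.
Step 2 — Isochoric: V stays 14.8 L; P/T = const ⇒ T₂ = 1390 K, P₂ = 262 kPa.
W = 0 (no volume change).
ΔU = nCvΔT = 0.337×20.8×(1390−652) = 5170 J.
Q = ΔU = 5170 J.
Net over both steps: W = -1110 J, Q = 5170 J, ΔU = 6280 J.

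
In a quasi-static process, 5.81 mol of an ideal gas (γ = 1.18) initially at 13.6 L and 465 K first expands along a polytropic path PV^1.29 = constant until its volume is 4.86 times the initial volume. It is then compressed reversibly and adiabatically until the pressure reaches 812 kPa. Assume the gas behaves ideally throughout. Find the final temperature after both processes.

P₁ = nRT₁/V₁ = 5.81×8.314×465/13.6 = 1650 kPa.
Step 1 — Polytropic n=1.29: T₂ = T₁(V₁/V₂)^(n−1) = 465×(0.206)^0.29 = 294 K; P₂ = P₁(V₁/V₂)^n = 215 kPa.
W = (P₁V₁−P₂V₂)/(n−1) = (1650×13.6−215×66.1)/0.29 = 28500 J.
ΔU = nCvΔT = 5.81×46.2×(294−465) = -45900 J.
Q = ΔU + W = -17400 J.
State after step 1: P = 215 kPa, V = 66.1 L, T = 294 K.
Step 2 — Adiabatic: T₂/T₁ = (P₂/P₁)^((γ−1)/γ) ⇒ T₂ = 294×(3.78)^0.153 = 360 K; V₂ = 21.4 L.
ΔU = nCvΔT = 5.81×46.2×(360−294) = 17700 J.
Q = 0 for an adiabatic process, so W = −ΔU = -17700 J.
Net over both steps: W = 10700 J, Q = -17400 J, ΔU = -28200 J.

360 K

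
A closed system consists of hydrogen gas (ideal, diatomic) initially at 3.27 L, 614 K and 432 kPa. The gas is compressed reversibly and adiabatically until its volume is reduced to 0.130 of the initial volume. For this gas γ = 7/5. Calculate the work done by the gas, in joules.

-4460 J

n = P₁V₁/(RT₁) = 432×3.27/(8.314×614) = 0.277 mol.
Adiabatic: TV^(γ−1) = const ⇒ T₂ = 614×(7.69)^0.400 = 1390 K; PV^γ = const ⇒ P₂ = 7520 kPa.
ΔU = nCvΔT = 0.277×20.8×(1390−614) = 4460 J.
Q = 0 for an adiabatic process, so W = −ΔU = -4460 J.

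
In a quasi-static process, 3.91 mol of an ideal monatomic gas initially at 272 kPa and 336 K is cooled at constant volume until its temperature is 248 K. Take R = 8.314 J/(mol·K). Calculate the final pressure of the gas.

201 kPa

V₁ = nRT₁/P₁ = 3.91×8.314×336/272 = 40.2 L.
Isochoric: V stays 40.2 L; P/T = const ⇒ T₂ = 248 K, P₂ = 201 kPa.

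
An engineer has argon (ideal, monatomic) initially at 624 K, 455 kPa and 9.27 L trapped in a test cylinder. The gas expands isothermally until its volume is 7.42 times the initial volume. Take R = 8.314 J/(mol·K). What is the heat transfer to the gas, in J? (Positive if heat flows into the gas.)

8450 J

n = P₁V₁/(RT₁) = 455×9.27/(8.314×624) = 0.813 mol.
Isothermal: T stays 624 K; PV = const ⇒ V₂ = 68.8 L, P₂ = 61.3 kPa.
ΔU = 0 (ideal gas, T constant).
W = nRT ln(V₂/V₁) = 0.813×8.314×624×ln(7.42) = 8450 J.
Q = ΔU + W = 8450 J.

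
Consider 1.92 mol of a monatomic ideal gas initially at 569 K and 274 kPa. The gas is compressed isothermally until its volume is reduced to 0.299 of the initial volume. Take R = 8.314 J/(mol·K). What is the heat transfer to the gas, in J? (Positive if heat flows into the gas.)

V₁ = nRT₁/P₁ = 1.92×8.314×569/274 = 33.1 L.
Isothermal: T stays 569 K; PV = const ⇒ V₂ = 9.91 L, P₂ = 916 kPa.
ΔU = 0 (ideal gas, T constant).
W = nRT ln(V₂/V₁) = 1.92×8.314×569×ln(0.299) = -11000 J.
Q = ΔU + W = -11000 J.

-11000 J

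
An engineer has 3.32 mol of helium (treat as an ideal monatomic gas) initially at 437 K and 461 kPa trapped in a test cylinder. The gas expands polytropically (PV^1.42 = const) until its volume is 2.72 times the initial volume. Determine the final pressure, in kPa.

111 kPa

V₁ = nRT₁/P₁ = 3.32×8.314×437/461 = 26.2 L.
Polytropic n=1.42: T₂ = T₁(V₁/V₂)^(n−1) = 437×(0.368)^0.42 = 287 K; P₂ = P₁(V₁/V₂)^n = 111 kPa.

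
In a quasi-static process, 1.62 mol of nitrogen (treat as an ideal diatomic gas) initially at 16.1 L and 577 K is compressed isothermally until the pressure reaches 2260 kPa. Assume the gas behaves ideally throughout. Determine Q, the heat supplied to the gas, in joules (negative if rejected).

P₁ = nRT₁/V₁ = 1.62×8.314×577/16.1 = 483 kPa.
Isothermal: T stays 577 K; PV = const ⇒ V₂ = 3.44 L, P₂ = 2260 kPa.
ΔU = 0 (ideal gas, T constant).
W = nRT ln(V₂/V₁) = 1.62×8.314×577×ln(0.214) = -12000 J.
Q = ΔU + W = -12000 J.

-12000 J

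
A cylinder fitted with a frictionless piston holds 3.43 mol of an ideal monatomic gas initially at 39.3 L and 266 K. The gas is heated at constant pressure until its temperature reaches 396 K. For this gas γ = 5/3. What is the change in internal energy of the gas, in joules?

5560 J

P₁ = nRT₁/V₁ = 3.43×8.314×266/39.3 = 193 kPa.
Isobaric: P stays 193 kPa; V/T = const ⇒ T₂ = 396 K, V₂ = 58.5 L.
For an ideal gas ΔU = nCvΔT with Cv = (3/2)R = 12.5 J/(mol·K).
ΔU = 3.43×12.5×(396−266) = 5560 J.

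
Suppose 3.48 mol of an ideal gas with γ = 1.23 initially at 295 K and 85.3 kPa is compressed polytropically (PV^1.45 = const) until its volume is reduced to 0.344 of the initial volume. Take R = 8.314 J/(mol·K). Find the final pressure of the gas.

V₁ = nRT₁/P₁ = 3.48×8.314×295/85.3 = 100 L.
Polytropic n=1.45: T₂ = T₁(V₁/V₂)^(n−1) = 295×(2.91)^0.45 = 477 K; P₂ = P₁(V₁/V₂)^n = 401 kPa.

401 kPa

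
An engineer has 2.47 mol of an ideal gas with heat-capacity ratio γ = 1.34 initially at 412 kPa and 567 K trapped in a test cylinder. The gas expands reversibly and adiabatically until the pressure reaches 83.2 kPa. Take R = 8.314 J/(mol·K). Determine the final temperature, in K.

V₁ = nRT₁/P₁ = 2.47×8.314×567/412 = 28.3 L.
Adiabatic: T₂/T₁ = (P₂/P₁)^((γ−1)/γ) ⇒ T₂ = 567×(0.202)^0.254 = 378 K; V₂ = 93.3 L.

378 K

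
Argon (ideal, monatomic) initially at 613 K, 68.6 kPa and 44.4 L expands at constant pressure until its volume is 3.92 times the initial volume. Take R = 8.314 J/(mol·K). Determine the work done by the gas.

8890 J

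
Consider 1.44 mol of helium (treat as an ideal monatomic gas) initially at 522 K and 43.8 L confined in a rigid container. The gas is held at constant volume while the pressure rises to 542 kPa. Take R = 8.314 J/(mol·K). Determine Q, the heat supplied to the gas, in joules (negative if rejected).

P₁ = nRT₁/V₁ = 1.44×8.314×522/43.8 = 143 kPa.
Isochoric: V stays 43.8 L; P/T = const ⇒ T₂ = 1980 K, P₂ = 542 kPa.
W = 0 (no volume change).
ΔU = nCvΔT = 1.44×12.5×(1980−522) = 26200 J.
Q = ΔU = 26200 J.

26200 J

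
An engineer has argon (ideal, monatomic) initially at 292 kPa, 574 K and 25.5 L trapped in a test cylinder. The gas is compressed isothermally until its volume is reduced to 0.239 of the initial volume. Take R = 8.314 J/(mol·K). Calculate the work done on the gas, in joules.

10700 J

n = P₁V₁/(RT₁) = 292×25.5/(8.314×574) = 1.56 mol.
Isothermal: T stays 574 K; PV = const ⇒ V₂ = 6.09 L, P₂ = 1220 kPa.
W = nRT ln(V₂/V₁) = 1.56×8.314×574×ln(0.239) = -10700 J.
Work done on the gas = −W_by = 10700 J.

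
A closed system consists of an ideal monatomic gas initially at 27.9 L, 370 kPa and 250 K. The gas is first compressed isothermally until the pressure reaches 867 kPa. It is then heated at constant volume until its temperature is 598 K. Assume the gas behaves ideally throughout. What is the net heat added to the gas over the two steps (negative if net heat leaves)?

12800 J

n = P₁V₁/(RT₁) = 370×27.9/(8.314×250) = 4.97 mol.
Step 1 — Isothermal: T stays 250 K; PV = const ⇒ V₂ = 11.9 L, P₂ = 867 kPa.
ΔU = 0 (ideal gas, T constant).
W = nRT ln(V₂/V₁) = 4.97×8.314×250×ln(0.427) = -8790 J.
Q = ΔU + W = -8790 J.
State after step 1: P = 867 kPa, V = 11.9 L, T = 250 K.
Step 2 — Isochoric: V stays 11.9 L; P/T = const ⇒ T₂ = 598 K, P₂ = 2070 kPa.
W = 0 (no volume change).
ΔU = nCvΔT = 4.97×12.5×(598−250) = 21600 J.
Q = ΔU = 21600 J.
Net over both steps: W = -8790 J, Q = 12800 J, ΔU = 21600 J.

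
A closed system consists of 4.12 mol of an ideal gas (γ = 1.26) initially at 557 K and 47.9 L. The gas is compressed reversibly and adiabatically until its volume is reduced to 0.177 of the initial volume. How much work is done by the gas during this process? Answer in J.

P₁ = nRT₁/V₁ = 4.12×8.314×557/47.9 = 398 kPa.
Adiabatic: TV^(γ−1) = const ⇒ T₂ = 557×(5.65)^0.260 = 874 K; PV^γ = const ⇒ P₂ = 3530 kPa.
ΔU = nCvΔT = 4.12×32.0×(874−557) = 41700 J.
Q = 0 for an adiabatic process, so W = −ΔU = -41700 J.

-41700 J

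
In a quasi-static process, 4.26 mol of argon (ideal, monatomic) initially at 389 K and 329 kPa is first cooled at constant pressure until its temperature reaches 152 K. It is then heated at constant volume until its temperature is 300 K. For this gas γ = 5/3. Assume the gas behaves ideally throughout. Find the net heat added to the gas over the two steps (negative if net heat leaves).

V₁ = nRT₁/P₁ = 4.26×8.314×389/329 = 41.9 L.
Step 1 — Isobaric: P stays 329 kPa; V/T = const ⇒ T₂ = 152 K, V₂ = 16.4 L.
W = PΔV = 329×(16.4−41.9) kPa·L = -8390 J.
ΔU = nCvΔT = 4.26×12.5×(152−389) = -12600 J.
Q = ΔU + W = nCpΔT = -21000 J.
State after step 1: P = 329 kPa, V = 16.4 L, T = 152 K.
Step 2 — Isochoric: V stays 16.4 L; P/T = const ⇒ T₂ = 300 K, P₂ = 649 kPa.
W = 0 (no volume change).
ΔU = nCvΔT = 4.26×12.5×(300−152) = 7860 J.
Q = ΔU = 7860 J.
Net over both steps: W = -8390 J, Q = -13100 J, ΔU = -4730 J.

-13100 J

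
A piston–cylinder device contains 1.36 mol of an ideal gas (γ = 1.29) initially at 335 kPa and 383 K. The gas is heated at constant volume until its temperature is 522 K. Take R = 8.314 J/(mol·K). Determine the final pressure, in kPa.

V₁ = nRT₁/P₁ = 1.36×8.314×383/335 = 12.9 L.
Isochoric: V stays 12.9 L; P/T = const ⇒ T₂ = 522 K, P₂ = 457 kPa.

457 kPa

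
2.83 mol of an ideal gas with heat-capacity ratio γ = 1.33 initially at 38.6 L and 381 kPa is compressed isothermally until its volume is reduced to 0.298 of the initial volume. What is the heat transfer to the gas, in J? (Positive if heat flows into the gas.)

-17800 J

T₁ = P₁V₁/(nR) = 381×38.6/(2.83×8.314) = 625 K.
Isothermal: T stays 625 K; PV = const ⇒ V₂ = 11.5 L, P₂ = 1280 kPa.
ΔU = 0 (ideal gas, T constant).
W = nRT ln(V₂/V₁) = 2.83×8.314×625×ln(0.298) = -17800 J.
Q = ΔU + W = -17800 J.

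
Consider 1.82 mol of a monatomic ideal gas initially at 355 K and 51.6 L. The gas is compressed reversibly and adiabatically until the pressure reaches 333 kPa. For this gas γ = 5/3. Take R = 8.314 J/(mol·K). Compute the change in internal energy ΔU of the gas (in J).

4770 J

P₁ = nRT₁/V₁ = 1.82×8.314×355/51.6 = 104 kPa.
Adiabatic: T₂/T₁ = (P₂/P₁)^((γ−1)/γ) ⇒ T₂ = 355×(3.20)^0.400 = 565 K; V₂ = 25.7 L.
For an ideal gas ΔU = nCvΔT with Cv = (3/2)R = 12.5 J/(mol·K).
ΔU = 1.82×12.5×(565−355) = 4770 J.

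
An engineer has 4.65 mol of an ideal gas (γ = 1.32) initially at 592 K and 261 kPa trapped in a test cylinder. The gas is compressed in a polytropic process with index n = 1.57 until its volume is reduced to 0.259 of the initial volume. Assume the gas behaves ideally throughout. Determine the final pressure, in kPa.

2180 kPa

V₁ = nRT₁/P₁ = 4.65×8.314×592/261 = 87.7 L.
Polytropic n=1.57: T₂ = T₁(V₁/V₂)^(n−1) = 592×(3.86)^0.57 = 1280 K; P₂ = P₁(V₁/V₂)^n = 2180 kPa.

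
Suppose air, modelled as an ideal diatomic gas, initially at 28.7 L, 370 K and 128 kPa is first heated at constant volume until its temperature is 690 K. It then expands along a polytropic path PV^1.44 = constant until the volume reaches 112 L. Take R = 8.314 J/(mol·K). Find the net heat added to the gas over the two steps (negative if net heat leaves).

n = P₁V₁/(RT₁) = 128×28.7/(8.314×370) = 1.19 mol.
Step 1 — Isochoric: V stays 28.7 L; P/T = const ⇒ T₂ = 690 K, P₂ = 239 kPa.
W = 0 (no volume change).
ΔU = nCvΔT = 1.19×20.8×(690−370) = 7940 J.
Q = ΔU = 7940 J.
State after step 1: P = 239 kPa, V = 28.7 L, T = 690 K.
Step 2 — Polytropic n=1.44: T₂ = T₁(V₁/V₂)^(n−1) = 690×(0.256)^0.44 = 379 K; P₂ = P₁(V₁/V₂)^n = 33.6 kPa.
W = (P₁V₁−P₂V₂)/(n−1) = (239×28.7−33.6×112)/0.44 = 7020 J.
ΔU = nCvΔT = 1.19×20.8×(379−690) = -7720 J.
Q = ΔU + W = -702 J.
Net over both steps: W = 7020 J, Q = 7240 J, ΔU = 224 J.

7240 J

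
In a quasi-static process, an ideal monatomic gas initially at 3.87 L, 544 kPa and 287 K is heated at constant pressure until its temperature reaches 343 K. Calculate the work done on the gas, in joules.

-411 J

n = P₁V₁/(RT₁) = 544×3.87/(8.314×287) = 0.882 mol.
Isobaric: P stays 544 kPa; V/T = const ⇒ T₂ = 343 K, V₂ = 4.63 L.
W = PΔV = 544×(4.63−3.87) kPa·L = 411 J.
Work done on the gas = −W_by = -411 J.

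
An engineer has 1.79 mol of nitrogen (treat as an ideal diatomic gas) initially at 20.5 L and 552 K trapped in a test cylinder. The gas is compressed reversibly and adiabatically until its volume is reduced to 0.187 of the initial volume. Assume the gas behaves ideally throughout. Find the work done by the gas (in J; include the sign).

P₁ = nRT₁/V₁ = 1.79×8.314×552/20.5 = 401 kPa.
Adiabatic: TV^(γ−1) = const ⇒ T₂ = 552×(5.35)^0.400 = 1080 K; PV^γ = const ⇒ P₂ = 4190 kPa.
ΔU = nCvΔT = 1.79×20.8×(1080−552) = 19600 J.
Q = 0 for an adiabatic process, so W = −ΔU = -19600 J.

-19600 J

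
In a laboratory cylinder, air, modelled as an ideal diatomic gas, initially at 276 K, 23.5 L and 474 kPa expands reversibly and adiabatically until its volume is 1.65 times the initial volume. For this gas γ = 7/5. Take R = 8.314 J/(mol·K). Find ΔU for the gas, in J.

-5050 J

n = P₁V₁/(RT₁) = 474×23.5/(8.314×276) = 4.85 mol.
Adiabatic: TV^(γ−1) = const ⇒ T₂ = 276×(0.606)^0.400 = 226 K; PV^γ = const ⇒ P₂ = 235 kPa.
For an ideal gas ΔU = nCvΔT with Cv = (5/2)R = 20.8 J/(mol·K).
ΔU = 4.85×20.8×(226−276) = -5050 J.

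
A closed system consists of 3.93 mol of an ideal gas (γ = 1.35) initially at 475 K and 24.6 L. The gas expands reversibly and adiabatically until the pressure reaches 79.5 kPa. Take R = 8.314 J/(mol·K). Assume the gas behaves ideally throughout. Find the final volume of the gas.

114 L

P₁ = nRT₁/V₁ = 3.93×8.314×475/24.6 = 631 kPa.
Adiabatic: T₂/T₁ = (P₂/P₁)^((γ−1)/γ) ⇒ T₂ = 475×(0.126)^0.259 = 278 K; V₂ = 114 L.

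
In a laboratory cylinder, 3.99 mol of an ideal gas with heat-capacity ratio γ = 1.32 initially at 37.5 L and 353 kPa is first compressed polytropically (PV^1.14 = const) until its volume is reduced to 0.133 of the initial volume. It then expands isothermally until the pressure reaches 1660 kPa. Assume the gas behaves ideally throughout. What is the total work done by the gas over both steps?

T₁ = P₁V₁/(nR) = 353×37.5/(3.99×8.314) = 399 K.
Step 1 — Polytropic n=1.14: T₂ = T₁(V₁/V₂)^(n−1) = 399×(7.52)^0.14 = 529 K; P₂ = P₁(V₁/V₂)^n = 3520 kPa.
W = (P₁V₁−P₂V₂)/(n−1) = (353×37.5−3520×4.99)/0.14 = -30900 J.
ΔU = nCvΔT = 3.99×26.0×(529−399) = 13500 J.
Q = ΔU + W = -17400 J.
State after step 1: P = 3520 kPa, V = 4.99 L, T = 529 K.
Step 2 — Isothermal: T stays 529 K; PV = const ⇒ V₂ = 10.6 L, P₂ = 1660 kPa.
ΔU = 0 (ideal gas, T constant).
W = nRT ln(V₂/V₁) = 3.99×8.314×529×ln(2.12) = 13200 J.
Q = ΔU + W = 13200 J.
Net over both steps: W = -17700 J, Q = -4160 J, ΔU = 13500 J.

-17700 J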